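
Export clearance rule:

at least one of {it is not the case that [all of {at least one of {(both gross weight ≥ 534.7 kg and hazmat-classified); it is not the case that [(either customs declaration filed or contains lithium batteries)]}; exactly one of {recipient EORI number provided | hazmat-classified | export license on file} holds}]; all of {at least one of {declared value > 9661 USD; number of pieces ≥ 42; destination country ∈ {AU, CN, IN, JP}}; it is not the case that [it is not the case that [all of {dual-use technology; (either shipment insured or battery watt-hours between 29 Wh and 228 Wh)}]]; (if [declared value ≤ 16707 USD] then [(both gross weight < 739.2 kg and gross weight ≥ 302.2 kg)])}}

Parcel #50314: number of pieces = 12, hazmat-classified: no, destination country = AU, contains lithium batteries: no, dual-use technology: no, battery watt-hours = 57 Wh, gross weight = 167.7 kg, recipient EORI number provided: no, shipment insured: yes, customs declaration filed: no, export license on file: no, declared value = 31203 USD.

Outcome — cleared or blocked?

Atomic conditions:
  gross weight ≥ 534.7 kg: 167.7 ≥ 534.7 is false
  hazmat-classified: no → false
  customs declaration filed: no → false
  contains lithium batteries: no → false
  recipient EORI number provided: no → false
  export license on file: no → false
  declared value > 9661 USD: 31203 > 9661 is true
  number of pieces ≥ 42: 12 ≥ 42 is false
  destination country ∈ {AU, CN, IN, JP}: AU is in the set → true
  dual-use technology: no → false
  shipment insured: yes → true
  battery watt-hours between 29 Wh and 228 Wh: 57 in [29, 228] is true
  declared value ≤ 16707 USD: 31203 ≤ 16707 is false
  gross weight < 739.2 kg: 167.7 < 739.2 is true
  gross weight ≥ 302.2 kg: 167.7 ≥ 302.2 is false
Combine:
[1.1.1.1] false AND false = false
[1.1.1.2.1] false OR false = false
[1.1.1.2] NOT false = true
[1.1.1] false OR true = true
[1.1.2] exactly-one(false, false, false) = false
[1.1] true AND false = false
[1] NOT false = true
[2.1] true OR false OR true = true
[2.2.1.1.2] true OR true = true
[2.2.1.1] false AND true = false
[2.2.1] NOT false = true
[2.2] NOT true = false
[2.3.2] true AND false = false
[2.3] false → false (antecedent false ⇒ implication holds) = true
[2] true AND false AND true = false
[root] true OR false = true
Overall: true → cleared

Cleared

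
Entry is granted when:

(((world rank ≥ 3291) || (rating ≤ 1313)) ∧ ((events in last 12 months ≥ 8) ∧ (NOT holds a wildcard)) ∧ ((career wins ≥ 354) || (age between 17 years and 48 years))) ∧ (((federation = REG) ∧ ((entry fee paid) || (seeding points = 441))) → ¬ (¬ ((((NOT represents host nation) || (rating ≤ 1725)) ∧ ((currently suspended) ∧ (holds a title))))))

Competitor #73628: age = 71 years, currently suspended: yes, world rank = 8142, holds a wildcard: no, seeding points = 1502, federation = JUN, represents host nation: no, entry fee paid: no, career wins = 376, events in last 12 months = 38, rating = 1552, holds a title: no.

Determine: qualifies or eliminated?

Qualifies

Atomic conditions:
  world rank ≥ 3291: 8142 ≥ 3291 is true
  rating ≤ 1313: 1552 ≤ 1313 is false
  events in last 12 months ≥ 8: 38 ≥ 8 is true
  NOT holds a wildcard: no → true
  career wins ≥ 354: 376 ≥ 354 is true
  age between 17 years and 48 years: 71 in [17, 48] is false
  federation = REG: JUN == REG is false
  entry fee paid: no → false
  seeding points = 441: 1502 == 441 is false
  NOT represents host nation: no → true
  rating ≤ 1725: 1552 ≤ 1725 is true
  currently suspended: yes → true
  holds a title: no → false
Combine:
[1.1] true OR false = true
[1.2] true AND true = true
[1.3] true OR false = true
[1] true AND true AND true = true
[2.1.2] false OR false = false
[2.1] false AND false = false
[2.2.1.1.1] true OR true = true
[2.2.1.1.2] true AND false = false
[2.2.1.1] true AND false = false
[2.2.1] NOT false = true
[2.2] NOT true = false
[2] false → false (antecedent false ⇒ implication holds) = true
[root] true AND true = true
Overall: true → qualifies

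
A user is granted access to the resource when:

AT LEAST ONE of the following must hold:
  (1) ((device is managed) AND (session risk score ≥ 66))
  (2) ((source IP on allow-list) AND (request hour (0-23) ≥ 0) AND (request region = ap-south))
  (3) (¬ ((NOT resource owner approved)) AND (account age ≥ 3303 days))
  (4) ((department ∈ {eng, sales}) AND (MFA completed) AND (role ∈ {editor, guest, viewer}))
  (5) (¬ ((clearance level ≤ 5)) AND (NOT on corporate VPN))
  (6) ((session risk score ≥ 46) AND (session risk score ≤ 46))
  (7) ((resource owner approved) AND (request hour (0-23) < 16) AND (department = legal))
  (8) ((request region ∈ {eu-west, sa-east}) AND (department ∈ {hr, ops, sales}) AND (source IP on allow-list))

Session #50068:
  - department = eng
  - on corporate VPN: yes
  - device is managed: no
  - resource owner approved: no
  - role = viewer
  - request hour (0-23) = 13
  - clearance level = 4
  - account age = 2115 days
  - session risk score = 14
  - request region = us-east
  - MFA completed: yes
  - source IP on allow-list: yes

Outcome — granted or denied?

Granted

Atomic conditions:
  device is managed: no → false
  session risk score ≥ 66: 14 ≥ 66 is false
  source IP on allow-list: yes → true
  request hour (0-23) ≥ 0: 13 ≥ 0 is true
  request region = ap-south: us-east == ap-south is false
  NOT resource owner approved: no → true
  account age ≥ 3303 days: 2115 ≥ 3303 is false
  department ∈ {eng, sales}: eng is in the set → true
  MFA completed: yes → true
  role ∈ {editor, guest, viewer}: viewer is in the set → true
  clearance level ≤ 5: 4 ≤ 5 is true
  NOT on corporate VPN: yes → false
  session risk score ≥ 46: 14 ≥ 46 is false
  session risk score ≤ 46: 14 ≤ 46 is true
  resource owner approved: no → false
  request hour (0-23) < 16: 13 < 16 is true
  department = legal: eng == legal is false
  request region ∈ {eu-west, sa-east}: us-east is not in the set → false
  department ∈ {hr, ops, sales}: eng is not in the set → false
Combine:
[1] false AND false = false
[2] true AND true AND false = false
[3.1] NOT true = false
[3] false AND false = false
[4] true AND true AND true = true
[5.1] NOT true = false
[5] false AND false = false
[6] false AND true = false
[7] false AND true AND false = false
[8] false AND false AND true = false
[root] false OR false OR false OR true OR false OR false OR false OR false = true
Overall: true → granted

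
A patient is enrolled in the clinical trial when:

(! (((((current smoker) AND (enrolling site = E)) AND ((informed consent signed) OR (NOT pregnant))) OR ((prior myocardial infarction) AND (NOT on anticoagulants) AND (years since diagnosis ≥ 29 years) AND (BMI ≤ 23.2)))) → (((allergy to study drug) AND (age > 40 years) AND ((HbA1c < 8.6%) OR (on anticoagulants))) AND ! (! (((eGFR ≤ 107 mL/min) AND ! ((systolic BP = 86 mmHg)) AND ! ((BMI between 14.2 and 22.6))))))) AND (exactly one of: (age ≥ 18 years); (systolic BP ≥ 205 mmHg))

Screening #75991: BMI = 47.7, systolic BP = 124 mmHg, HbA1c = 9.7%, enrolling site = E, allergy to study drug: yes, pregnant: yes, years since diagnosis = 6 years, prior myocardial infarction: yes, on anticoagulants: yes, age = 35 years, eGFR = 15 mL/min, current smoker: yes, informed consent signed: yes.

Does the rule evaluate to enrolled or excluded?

Enrolled

Atomic conditions:
  current smoker: yes → true
  enrolling site = E: E == E is true
  informed consent signed: yes → true
  NOT pregnant: yes → false
  prior myocardial infarction: yes → true
  NOT on anticoagulants: yes → false
  years since diagnosis ≥ 29 years: 6 ≥ 29 is false
  BMI ≤ 23.2: 47.7 ≤ 23.2 is false
  allergy to study drug: yes → true
  age > 40 years: 35 > 40 is false
  HbA1c < 8.6%: 9.7 < 8.6 is false
  on anticoagulants: yes → true
  eGFR ≤ 107 mL/min: 15 ≤ 107 is true
  systolic BP = 86 mmHg: 124 == 86 is false
  BMI between 14.2 and 22.6: 47.7 in [14.2, 22.6] is false
  age ≥ 18 years: 35 ≥ 18 is true
  systolic BP ≥ 205 mmHg: 124 ≥ 205 is false
Combine:
[1.1.1.1.1] true AND true = true
[1.1.1.1.2] true OR false = true
[1.1.1.1] true AND true = true
[1.1.1.2] true AND false AND false AND false = false
[1.1.1] true OR false = true
[1.1] NOT true = false
[1.2.1.3] false OR true = true
[1.2.1] true AND false AND true = false
[1.2.2.1.1.2] NOT false = true
[1.2.2.1.1.3] NOT false = true
[1.2.2.1.1] true AND true AND true = true
[1.2.2.1] NOT true = false
[1.2.2] NOT false = true
[1.2] false AND true = false
[1] false → false (antecedent false ⇒ implication holds) = true
[2] exactly-one(true, false) = true
[root] true AND true = true
Overall: true → enrolled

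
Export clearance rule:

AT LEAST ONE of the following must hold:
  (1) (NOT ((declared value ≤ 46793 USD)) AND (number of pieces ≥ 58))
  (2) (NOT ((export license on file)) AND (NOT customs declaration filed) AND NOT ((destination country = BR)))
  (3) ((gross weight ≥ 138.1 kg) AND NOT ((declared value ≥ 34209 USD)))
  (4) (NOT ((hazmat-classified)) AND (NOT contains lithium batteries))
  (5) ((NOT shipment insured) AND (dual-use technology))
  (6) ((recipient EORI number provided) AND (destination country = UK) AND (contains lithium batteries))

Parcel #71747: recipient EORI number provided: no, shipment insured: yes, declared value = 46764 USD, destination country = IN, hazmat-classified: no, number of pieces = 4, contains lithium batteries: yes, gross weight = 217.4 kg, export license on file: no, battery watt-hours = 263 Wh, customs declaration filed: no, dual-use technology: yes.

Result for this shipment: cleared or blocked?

Cleared

Atomic conditions:
  declared value ≤ 46793 USD: 46764 ≤ 46793 is true
  number of pieces ≥ 58: 4 ≥ 58 is false
  export license on file: no → false
  NOT customs declaration filed: no → true
  destination country = BR: IN == BR is false
  gross weight ≥ 138.1 kg: 217.4 ≥ 138.1 is true
  declared value ≥ 34209 USD: 46764 ≥ 34209 is true
  hazmat-classified: no → false
  NOT contains lithium batteries: yes → false
  NOT shipment insured: yes → false
  dual-use technology: yes → true
  recipient EORI number provided: no → false
  destination country = UK: IN == UK is false
  contains lithium batteries: yes → true
Combine:
[1.1] NOT true = false
[1] false AND false = false
[2.1] NOT false = true
[2.3] NOT false = true
[2] true AND true AND true = true
[3.2] NOT true = false
[3] true AND false = false
[4.1] NOT false = true
[4] true AND false = false
[5] false AND true = false
[6] false AND false AND true = false
[root] false OR true OR false OR false OR false OR false = true
Overall: true → cleared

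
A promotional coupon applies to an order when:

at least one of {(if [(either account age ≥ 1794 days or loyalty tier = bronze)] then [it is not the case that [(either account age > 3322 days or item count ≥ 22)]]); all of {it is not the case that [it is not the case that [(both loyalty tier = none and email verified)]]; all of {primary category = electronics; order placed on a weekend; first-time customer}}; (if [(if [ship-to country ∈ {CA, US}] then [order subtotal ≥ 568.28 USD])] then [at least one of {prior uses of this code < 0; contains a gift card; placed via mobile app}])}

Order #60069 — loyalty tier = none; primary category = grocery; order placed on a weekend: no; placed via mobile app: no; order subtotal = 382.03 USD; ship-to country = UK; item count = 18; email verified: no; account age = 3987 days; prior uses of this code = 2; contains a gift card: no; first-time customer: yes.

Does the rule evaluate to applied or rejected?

Rejected

Atomic conditions:
  account age ≥ 1794 days: 3987 ≥ 1794 is true
  loyalty tier = bronze: none == bronze is false
  account age > 3322 days: 3987 > 3322 is true
  item count ≥ 22: 18 ≥ 22 is false
  loyalty tier = none: none == none is true
  email verified: no → false
  primary category = electronics: grocery == electronics is false
  order placed on a weekend: no → false
  first-time customer: yes → true
  ship-to country ∈ {CA, US}: UK is not in the set → false
  order subtotal ≥ 568.28 USD: 382.03 ≥ 568.28 is false
  prior uses of this code < 0: 2 < 0 is false
  contains a gift card: no → false
  placed via mobile app: no → false
Combine:
[1.1] true OR false = true
[1.2.1] true OR false = true
[1.2] NOT true = false
[1] true → false = false
[2.1.1.1] true AND false = false
[2.1.1] NOT false = true
[2.1] NOT true = false
[2.2] false AND false AND true = false
[2] false AND false = false
[3.1] false → false (antecedent false ⇒ implication holds) = true
[3.2] false OR false OR false = false
[3] true → false = false
[root] false OR false OR false = false
Overall: false → rejected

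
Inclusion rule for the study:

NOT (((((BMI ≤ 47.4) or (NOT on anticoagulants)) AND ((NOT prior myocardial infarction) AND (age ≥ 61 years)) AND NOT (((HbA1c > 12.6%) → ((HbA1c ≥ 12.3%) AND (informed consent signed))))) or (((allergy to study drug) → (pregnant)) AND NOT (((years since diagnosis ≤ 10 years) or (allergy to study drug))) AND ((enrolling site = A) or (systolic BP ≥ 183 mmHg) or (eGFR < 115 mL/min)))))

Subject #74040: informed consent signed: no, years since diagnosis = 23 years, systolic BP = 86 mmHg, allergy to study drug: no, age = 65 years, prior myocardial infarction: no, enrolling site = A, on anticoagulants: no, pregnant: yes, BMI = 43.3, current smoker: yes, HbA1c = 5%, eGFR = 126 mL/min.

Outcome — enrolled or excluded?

Atomic conditions:
  BMI ≤ 47.4: 43.3 ≤ 47.4 is true
  NOT on anticoagulants: no → true
  NOT prior myocardial infarction: no → true
  age ≥ 61 years: 65 ≥ 61 is true
  HbA1c > 12.6%: 5 > 12.6 is false
  HbA1c ≥ 12.3%: 5 ≥ 12.3 is false
  informed consent signed: no → false
  allergy to study drug: no → false
  pregnant: yes → true
  years since diagnosis ≤ 10 years: 23 ≤ 10 is false
  enrolling site = A: A == A is true
  systolic BP ≥ 183 mmHg: 86 ≥ 183 is false
  eGFR < 115 mL/min: 126 < 115 is false
Combine:
[1.1.1] true OR true = true
[1.1.2] true AND true = true
[1.1.3.1.2] false AND false = false
[1.1.3.1] false → false (antecedent false ⇒ implication holds) = true
[1.1.3] NOT true = false
[1.1] true AND true AND false = false
[1.2.1] false → true (antecedent false ⇒ implication holds) = true
[1.2.2.1] false OR false = false
[1.2.2] NOT false = true
[1.2.3] true OR false OR false = true
[1.2] true AND true AND true = true
[1] false OR true = true
[root] NOT true = false
Overall: false → excluded

Excluded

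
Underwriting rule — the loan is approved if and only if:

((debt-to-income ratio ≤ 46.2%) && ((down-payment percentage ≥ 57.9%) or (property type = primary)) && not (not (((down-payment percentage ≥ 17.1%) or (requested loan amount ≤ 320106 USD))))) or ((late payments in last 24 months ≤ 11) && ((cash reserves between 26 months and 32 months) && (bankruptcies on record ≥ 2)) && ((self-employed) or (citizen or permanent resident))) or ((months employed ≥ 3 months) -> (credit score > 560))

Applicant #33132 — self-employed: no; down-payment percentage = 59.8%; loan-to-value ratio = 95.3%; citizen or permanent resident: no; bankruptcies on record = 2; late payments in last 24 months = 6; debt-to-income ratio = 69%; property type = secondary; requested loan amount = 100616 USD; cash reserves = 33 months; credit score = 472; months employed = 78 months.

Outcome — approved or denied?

Denied

Atomic conditions:
  debt-to-income ratio ≤ 46.2%: 69 ≤ 46.2 is false
  down-payment percentage ≥ 57.9%: 59.8 ≥ 57.9 is true
  property type = primary: secondary == primary is false
  down-payment percentage ≥ 17.1%: 59.8 ≥ 17.1 is true
  requested loan amount ≤ 320106 USD: 100616 ≤ 320106 is true
  late payments in last 24 months ≤ 11: 6 ≤ 11 is true
  cash reserves between 26 months and 32 months: 33 in [26, 32] is false
  bankruptcies on record ≥ 2: 2 ≥ 2 is true
  self-employed: no → false
  citizen or permanent resident: no → false
  months employed ≥ 3 months: 78 ≥ 3 is true
  credit score > 560: 472 > 560 is false
Combine:
[1.2] true OR false = true
[1.3.1.1] true OR true = true
[1.3.1] NOT true = false
[1.3] NOT false = true
[1] false AND true AND true = false
[2.2] false AND true = false
[2.3] false OR false = false
[2] true AND false AND false = false
[3] true → false = false
[root] false OR false OR false = false
Overall: false → denied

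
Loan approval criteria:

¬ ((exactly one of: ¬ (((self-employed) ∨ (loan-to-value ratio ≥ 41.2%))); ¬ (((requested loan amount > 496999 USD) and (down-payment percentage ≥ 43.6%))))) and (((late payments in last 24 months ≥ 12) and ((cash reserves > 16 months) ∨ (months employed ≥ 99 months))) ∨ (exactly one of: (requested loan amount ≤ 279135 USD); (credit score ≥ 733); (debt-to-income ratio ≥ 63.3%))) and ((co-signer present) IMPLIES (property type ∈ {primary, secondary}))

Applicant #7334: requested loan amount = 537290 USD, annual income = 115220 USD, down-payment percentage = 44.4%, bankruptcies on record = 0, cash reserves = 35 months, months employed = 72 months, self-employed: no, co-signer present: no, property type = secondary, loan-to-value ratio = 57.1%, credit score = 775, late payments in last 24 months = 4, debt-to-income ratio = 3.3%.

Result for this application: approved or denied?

Atomic conditions:
  self-employed: no → false
  loan-to-value ratio ≥ 41.2%: 57.1 ≥ 41.2 is true
  requested loan amount > 496999 USD: 537290 > 496999 is true
  down-payment percentage ≥ 43.6%: 44.4 ≥ 43.6 is true
  late payments in last 24 months ≥ 12: 4 ≥ 12 is false
  cash reserves > 16 months: 35 > 16 is true
  months employed ≥ 99 months: 72 ≥ 99 is false
  requested loan amount ≤ 279135 USD: 537290 ≤ 279135 is false
  credit score ≥ 733: 775 ≥ 733 is true
  debt-to-income ratio ≥ 63.3%: 3.3 ≥ 63.3 is false
  co-signer present: no → false
  property type ∈ {primary, secondary}: secondary is in the set → true
Combine:
[1.1.1.1] false OR true = true
[1.1.1] NOT true = false
[1.1.2.1] true AND true = true
[1.1.2] NOT true = false
[1.1] exactly-one(false, false) = false
[1] NOT false = true
[2.1.2] true OR false = true
[2.1] false AND true = false
[2.2] exactly-one(false, true, false) = true
[2] false OR true = true
[3] false → true (antecedent false ⇒ implication holds) = true
[root] true AND true AND true = true
Overall: true → approved

Approved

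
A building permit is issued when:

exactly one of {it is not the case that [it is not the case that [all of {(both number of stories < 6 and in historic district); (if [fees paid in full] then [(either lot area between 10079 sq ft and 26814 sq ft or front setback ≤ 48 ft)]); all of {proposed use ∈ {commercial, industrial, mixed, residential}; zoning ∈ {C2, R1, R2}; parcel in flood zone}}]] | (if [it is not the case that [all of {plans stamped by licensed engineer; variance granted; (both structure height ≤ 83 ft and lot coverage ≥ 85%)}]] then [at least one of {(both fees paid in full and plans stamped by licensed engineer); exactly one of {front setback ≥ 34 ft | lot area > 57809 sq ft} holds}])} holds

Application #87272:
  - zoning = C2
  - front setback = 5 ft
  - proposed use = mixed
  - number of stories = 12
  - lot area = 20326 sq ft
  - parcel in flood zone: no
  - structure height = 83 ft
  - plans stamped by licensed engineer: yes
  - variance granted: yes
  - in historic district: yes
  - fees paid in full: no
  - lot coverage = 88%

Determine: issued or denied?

Issued

Atomic conditions:
  number of stories < 6: 12 < 6 is false
  in historic district: yes → true
  fees paid in full: no → false
  lot area between 10079 sq ft and 26814 sq ft: 20326 in [10079, 26814] is true
  front setback ≤ 48 ft: 5 ≤ 48 is true
  proposed use ∈ {commercial, industrial, mixed, residential}: mixed is in the set → true
  zoning ∈ {C2, R1, R2}: C2 is in the set → true
  parcel in flood zone: no → false
  plans stamped by licensed engineer: yes → true
  variance granted: yes → true
  structure height ≤ 83 ft: 83 ≤ 83 is true
  lot coverage ≥ 85%: 88 ≥ 85 is true
  front setback ≥ 34 ft: 5 ≥ 34 is false
  lot area > 57809 sq ft: 20326 > 57809 is false
Combine:
[1.1.1.1] false AND true = false
[1.1.1.2.2] true OR true = true
[1.1.1.2] false → true (antecedent false ⇒ implication holds) = true
[1.1.1.3] true AND true AND false = false
[1.1.1] false AND true AND false = false
[1.1] NOT false = true
[1] NOT true = false
[2.1.1.3] true AND true = true
[2.1.1] true AND true AND true = true
[2.1] NOT true = false
[2.2.1] false AND true = false
[2.2.2] exactly-one(false, false) = false
[2.2] false OR false = false
[2] false → false (antecedent false ⇒ implication holds) = true
[root] exactly-one(false, true) = true
Overall: true → issued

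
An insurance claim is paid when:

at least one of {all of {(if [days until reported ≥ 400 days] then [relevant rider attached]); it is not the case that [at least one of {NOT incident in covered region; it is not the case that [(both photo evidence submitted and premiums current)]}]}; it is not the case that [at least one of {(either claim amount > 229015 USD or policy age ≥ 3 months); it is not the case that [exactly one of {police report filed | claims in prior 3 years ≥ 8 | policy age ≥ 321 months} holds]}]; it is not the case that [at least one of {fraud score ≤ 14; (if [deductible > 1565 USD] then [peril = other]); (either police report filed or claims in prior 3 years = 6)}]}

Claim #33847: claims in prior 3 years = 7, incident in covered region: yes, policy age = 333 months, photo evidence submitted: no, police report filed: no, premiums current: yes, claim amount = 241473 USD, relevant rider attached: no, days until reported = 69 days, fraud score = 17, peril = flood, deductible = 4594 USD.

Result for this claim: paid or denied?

Paid

Atomic conditions:
  days until reported ≥ 400 days: 69 ≥ 400 is false
  relevant rider attached: no → false
  NOT incident in covered region: yes → false
  photo evidence submitted: no → false
  premiums current: yes → true
  claim amount > 229015 USD: 241473 > 229015 is true
  policy age ≥ 3 months: 333 ≥ 3 is true
  police report filed: no → false
  claims in prior 3 years ≥ 8: 7 ≥ 8 is false
  policy age ≥ 321 months: 333 ≥ 321 is true
  fraud score ≤ 14: 17 ≤ 14 is false
  deductible > 1565 USD: 4594 > 1565 is true
  peril = other: flood == other is false
  claims in prior 3 years = 6: 7 == 6 is false
Combine:
[1.1] false → false (antecedent false ⇒ implication holds) = true
[1.2.1.2.1] false AND true = false
[1.2.1.2] NOT false = true
[1.2.1] false OR true = true
[1.2] NOT true = false
[1] true AND false = false
[2.1.1] true OR true = true
[2.1.2.1] exactly-one(false, false, true) = true
[2.1.2] NOT true = false
[2.1] true OR false = true
[2] NOT true = false
[3.1.2] true → false = false
[3.1.3] false OR false = false
[3.1] false OR false OR false = false
[3] NOT false = true
[root] false OR false OR true = true
Overall: true → paid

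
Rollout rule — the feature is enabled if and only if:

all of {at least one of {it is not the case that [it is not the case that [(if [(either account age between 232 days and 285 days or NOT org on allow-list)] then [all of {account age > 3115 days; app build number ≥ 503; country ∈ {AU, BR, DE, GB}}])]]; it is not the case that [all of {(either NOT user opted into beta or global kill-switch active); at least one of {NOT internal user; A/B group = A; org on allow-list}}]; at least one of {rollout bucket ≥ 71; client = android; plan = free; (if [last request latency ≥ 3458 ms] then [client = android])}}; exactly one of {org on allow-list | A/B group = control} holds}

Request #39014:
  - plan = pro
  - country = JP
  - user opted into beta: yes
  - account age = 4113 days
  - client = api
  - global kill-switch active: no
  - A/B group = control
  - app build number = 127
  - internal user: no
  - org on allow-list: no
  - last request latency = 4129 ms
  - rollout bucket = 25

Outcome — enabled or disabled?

Atomic conditions:
  account age between 232 days and 285 days: 4113 in [232, 285] is false
  NOT org on allow-list: no → true
  account age > 3115 days: 4113 > 3115 is true
  app build number ≥ 503: 127 ≥ 503 is false
  country ∈ {AU, BR, DE, GB}: JP is not in the set → false
  NOT user opted into beta: yes → false
  global kill-switch active: no → false
  NOT internal user: no → true
  A/B group = A: control == A is false
  org on allow-list: no → false
  rollout bucket ≥ 71: 25 ≥ 71 is false
  client = android: api == android is false
  plan = free: pro == free is false
  last request latency ≥ 3458 ms: 4129 ≥ 3458 is true
  A/B group = control: control == control is true
Combine:
[1.1.1.1.1] false OR true = true
[1.1.1.1.2] true AND false AND false = false
[1.1.1.1] true → false = false
[1.1.1] NOT false = true
[1.1] NOT true = false
[1.2.1.1] false OR false = false
[1.2.1.2] true OR false OR false = true
[1.2.1] false AND true = false
[1.2] NOT false = true
[1.3.4] true → false = false
[1.3] false OR false OR false OR false = false
[1] false OR true OR false = true
[2] exactly-one(false, true) = true
[root] true AND true = true
Overall: true → enabled

Enabled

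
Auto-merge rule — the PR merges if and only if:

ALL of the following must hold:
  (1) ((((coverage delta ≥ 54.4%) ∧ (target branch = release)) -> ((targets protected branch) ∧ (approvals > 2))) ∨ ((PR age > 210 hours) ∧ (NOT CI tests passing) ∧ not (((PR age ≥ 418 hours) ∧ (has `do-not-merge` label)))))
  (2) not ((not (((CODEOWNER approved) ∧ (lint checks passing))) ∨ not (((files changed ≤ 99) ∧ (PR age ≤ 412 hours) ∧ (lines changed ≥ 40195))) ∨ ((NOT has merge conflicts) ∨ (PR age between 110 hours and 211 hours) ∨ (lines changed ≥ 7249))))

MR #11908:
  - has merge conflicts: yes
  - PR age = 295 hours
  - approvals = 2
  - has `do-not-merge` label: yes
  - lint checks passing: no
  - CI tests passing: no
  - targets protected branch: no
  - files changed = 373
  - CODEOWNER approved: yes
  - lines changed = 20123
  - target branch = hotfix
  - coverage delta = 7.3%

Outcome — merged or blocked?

Blocked

Atomic conditions:
  coverage delta ≥ 54.4%: 7.3 ≥ 54.4 is false
  target branch = release: hotfix == release is false
  targets protected branch: no → false
  approvals > 2: 2 > 2 is false
  PR age > 210 hours: 295 > 210 is true
  NOT CI tests passing: no → true
  PR age ≥ 418 hours: 295 ≥ 418 is false
  has `do-not-merge` label: yes → true
  CODEOWNER approved: yes → true
  lint checks passing: no → false
  files changed ≤ 99: 373 ≤ 99 is false
  PR age ≤ 412 hours: 295 ≤ 412 is true
  lines changed ≥ 40195: 20123 ≥ 40195 is false
  NOT has merge conflicts: yes → false
  PR age between 110 hours and 211 hours: 295 in [110, 211] is false
  lines changed ≥ 7249: 20123 ≥ 7249 is true
Combine:
[1.1.1] false AND false = false
[1.1.2] false AND false = false
[1.1] false → false (antecedent false ⇒ implication holds) = true
[1.2.3.1] false AND true = false
[1.2.3] NOT false = true
[1.2] true AND true AND true = true
[1] true OR true = true
[2.1.1.1] true AND false = false
[2.1.1] NOT false = true
[2.1.2.1] false AND true AND false = false
[2.1.2] NOT false = true
[2.1.3] false OR false OR true = true
[2.1] true OR true OR true = true
[2] NOT true = false
[root] true AND false = false
Overall: false → blocked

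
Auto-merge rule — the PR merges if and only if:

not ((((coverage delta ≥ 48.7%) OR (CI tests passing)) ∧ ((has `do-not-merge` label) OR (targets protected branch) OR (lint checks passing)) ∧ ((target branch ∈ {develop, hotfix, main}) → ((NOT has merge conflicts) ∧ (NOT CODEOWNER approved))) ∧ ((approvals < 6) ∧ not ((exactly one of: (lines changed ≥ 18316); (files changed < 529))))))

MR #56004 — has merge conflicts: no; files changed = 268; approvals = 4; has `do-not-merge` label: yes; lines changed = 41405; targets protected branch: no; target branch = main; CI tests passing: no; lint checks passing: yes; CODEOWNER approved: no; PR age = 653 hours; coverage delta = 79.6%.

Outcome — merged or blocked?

Atomic conditions:
  coverage delta ≥ 48.7%: 79.6 ≥ 48.7 is true
  CI tests passing: no → false
  has `do-not-merge` label: yes → true
  targets protected branch: no → false
  lint checks passing: yes → true
  target branch ∈ {develop, hotfix, main}: main is in the set → true
  NOT has merge conflicts: no → true
  NOT CODEOWNER approved: no → true
  approvals < 6: 4 < 6 is true
  lines changed ≥ 18316: 41405 ≥ 18316 is true
  files changed < 529: 268 < 529 is true
Combine:
[1.1] true OR false = true
[1.2] true OR false OR true = true
[1.3.2] true AND true = true
[1.3] true → true = true
[1.4.2.1] exactly-one(true, true) = false
[1.4.2] NOT false = true
[1.4] true AND true = true
[1] true AND true AND true AND true = true
[root] NOT true = false
Overall: false → blocked

Blocked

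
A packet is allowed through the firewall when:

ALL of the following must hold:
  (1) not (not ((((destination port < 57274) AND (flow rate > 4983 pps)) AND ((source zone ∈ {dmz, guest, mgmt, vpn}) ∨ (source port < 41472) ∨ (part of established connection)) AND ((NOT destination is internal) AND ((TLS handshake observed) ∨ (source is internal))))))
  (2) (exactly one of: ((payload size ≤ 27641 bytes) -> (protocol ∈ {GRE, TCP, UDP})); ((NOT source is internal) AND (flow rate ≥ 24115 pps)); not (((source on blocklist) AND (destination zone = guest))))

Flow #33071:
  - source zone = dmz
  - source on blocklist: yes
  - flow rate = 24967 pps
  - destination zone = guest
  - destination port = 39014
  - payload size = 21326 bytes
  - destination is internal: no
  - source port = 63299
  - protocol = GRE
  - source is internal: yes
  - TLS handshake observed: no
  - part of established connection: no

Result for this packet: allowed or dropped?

Allowed

Atomic conditions:
  destination port < 57274: 39014 < 57274 is true
  flow rate > 4983 pps: 24967 > 4983 is true
  source zone ∈ {dmz, guest, mgmt, vpn}: dmz is in the set → true
  source port < 41472: 63299 < 41472 is false
  part of established connection: no → false
  NOT destination is internal: no → true
  TLS handshake observed: no → false
  source is internal: yes → true
  payload size ≤ 27641 bytes: 21326 ≤ 27641 is true
  protocol ∈ {GRE, TCP, UDP}: GRE is in the set → true
  NOT source is internal: yes → false
  flow rate ≥ 24115 pps: 24967 ≥ 24115 is true
  source on blocklist: yes → true
  destination zone = guest: guest == guest is true
Combine:
[1.1.1.1] true AND true = true
[1.1.1.2] true OR false OR false = true
[1.1.1.3.2] false OR true = true
[1.1.1.3] true AND true = true
[1.1.1] true AND true AND true = true
[1.1] NOT true = false
[1] NOT false = true
[2.1] true → true = true
[2.2] false AND true = false
[2.3.1] true AND true = true
[2.3] NOT true = false
[2] exactly-one(true, false, false) = true
[root] true AND true = true
Overall: true → allowed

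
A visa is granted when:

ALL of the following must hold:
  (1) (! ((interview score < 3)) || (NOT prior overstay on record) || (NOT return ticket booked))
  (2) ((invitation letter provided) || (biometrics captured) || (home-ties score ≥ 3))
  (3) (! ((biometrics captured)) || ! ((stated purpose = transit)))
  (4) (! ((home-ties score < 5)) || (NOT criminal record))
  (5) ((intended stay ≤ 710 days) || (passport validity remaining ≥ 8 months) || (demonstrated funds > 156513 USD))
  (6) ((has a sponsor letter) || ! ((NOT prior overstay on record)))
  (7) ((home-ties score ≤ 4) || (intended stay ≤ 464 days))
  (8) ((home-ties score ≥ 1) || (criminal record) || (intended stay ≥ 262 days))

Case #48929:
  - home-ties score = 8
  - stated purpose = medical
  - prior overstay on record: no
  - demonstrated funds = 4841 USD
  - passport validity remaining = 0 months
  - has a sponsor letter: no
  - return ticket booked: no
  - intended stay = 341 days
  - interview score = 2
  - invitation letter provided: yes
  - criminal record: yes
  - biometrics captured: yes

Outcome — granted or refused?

Refused

Atomic conditions:
  interview score < 3: 2 < 3 is true
  NOT prior overstay on record: no → true
  NOT return ticket booked: no → true
  invitation letter provided: yes → true
  biometrics captured: yes → true
  home-ties score ≥ 3: 8 ≥ 3 is true
  stated purpose = transit: medical == transit is false
  home-ties score < 5: 8 < 5 is false
  NOT criminal record: yes → false
  intended stay ≤ 710 days: 341 ≤ 710 is true
  passport validity remaining ≥ 8 months: 0 ≥ 8 is false
  demonstrated funds > 156513 USD: 4841 > 156513 is false
  has a sponsor letter: no → false
  home-ties score ≤ 4: 8 ≤ 4 is false
  intended stay ≤ 464 days: 341 ≤ 464 is true
  home-ties score ≥ 1: 8 ≥ 1 is true
  criminal record: yes → true
  intended stay ≥ 262 days: 341 ≥ 262 is true
Combine:
[1.1] NOT true = false
[1] false OR true OR true = true
[2] true OR true OR true = true
[3.1] NOT true = false
[3.2] NOT false = true
[3] false OR true = true
[4.1] NOT false = true
[4] true OR false = true
[5] true OR false OR false = true
[6.2] NOT true = false
[6] false OR false = false
[7] false OR true = true
[8] true OR true OR true = true
[root] true AND true AND true AND true AND true AND false AND true AND true = false
Overall: false → refused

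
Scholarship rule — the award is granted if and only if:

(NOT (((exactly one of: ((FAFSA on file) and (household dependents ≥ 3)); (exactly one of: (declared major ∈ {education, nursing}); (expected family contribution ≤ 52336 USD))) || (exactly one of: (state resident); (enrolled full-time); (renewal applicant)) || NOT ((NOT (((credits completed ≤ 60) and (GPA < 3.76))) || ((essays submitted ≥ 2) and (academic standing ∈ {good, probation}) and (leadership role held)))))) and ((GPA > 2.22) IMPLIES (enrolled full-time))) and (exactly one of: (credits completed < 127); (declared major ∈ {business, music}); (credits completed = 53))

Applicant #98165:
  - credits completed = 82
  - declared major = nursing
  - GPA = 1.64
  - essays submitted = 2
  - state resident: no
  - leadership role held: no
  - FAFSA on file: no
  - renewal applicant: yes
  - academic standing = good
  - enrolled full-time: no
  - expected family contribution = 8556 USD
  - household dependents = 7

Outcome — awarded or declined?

Atomic conditions:
  FAFSA on file: no → false
  household dependents ≥ 3: 7 ≥ 3 is true
  declared major ∈ {education, nursing}: nursing is in the set → true
  expected family contribution ≤ 52336 USD: 8556 ≤ 52336 is true
  state resident: no → false
  enrolled full-time: no → false
  renewal applicant: yes → true
  credits completed ≤ 60: 82 ≤ 60 is false
  GPA < 3.76: 1.64 < 3.76 is true
  essays submitted ≥ 2: 2 ≥ 2 is true
  academic standing ∈ {good, probation}: good is in the set → true
  leadership role held: no → false
  GPA > 2.22: 1.64 > 2.22 is false
  credits completed < 127: 82 < 127 is true
  declared major ∈ {business, music}: nursing is not in the set → false
  credits completed = 53: 82 == 53 is false
Combine:
[1.1.1.1.1] false AND true = false
[1.1.1.1.2] exactly-one(true, true) = false
[1.1.1.1] exactly-one(false, false) = false
[1.1.1.2] exactly-one(false, false, true) = true
[1.1.1.3.1.1.1] false AND true = false
[1.1.1.3.1.1] NOT false = true
[1.1.1.3.1.2] true AND true AND false = false
[1.1.1.3.1] true OR false = true
[1.1.1.3] NOT true = false
[1.1.1] false OR true OR false = true
[1.1] NOT true = false
[1.2] false → false (antecedent false ⇒ implication holds) = true
[1] false AND true = false
[2] exactly-one(true, false, false) = true
[root] false AND true = false
Overall: false → declined

Declined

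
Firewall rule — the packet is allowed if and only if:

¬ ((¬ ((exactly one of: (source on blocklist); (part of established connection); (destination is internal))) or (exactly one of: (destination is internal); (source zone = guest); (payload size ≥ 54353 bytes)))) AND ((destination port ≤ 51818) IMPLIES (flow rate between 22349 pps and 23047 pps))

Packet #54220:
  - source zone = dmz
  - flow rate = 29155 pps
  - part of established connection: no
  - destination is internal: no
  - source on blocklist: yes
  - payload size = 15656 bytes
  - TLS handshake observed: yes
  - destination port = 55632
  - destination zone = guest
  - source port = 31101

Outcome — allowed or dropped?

Allowed

Atomic conditions:
  source on blocklist: yes → true
  part of established connection: no → false
  destination is internal: no → false
  source zone = guest: dmz == guest is false
  payload size ≥ 54353 bytes: 15656 ≥ 54353 is false
  destination port ≤ 51818: 55632 ≤ 51818 is false
  flow rate between 22349 pps and 23047 pps: 29155 in [22349, 23047] is false
Combine:
[1.1.1.1] exactly-one(true, false, false) = true
[1.1.1] NOT true = false
[1.1.2] exactly-one(false, false, false) = false
[1.1] false OR false = false
[1] NOT false = true
[2] false → false (antecedent false ⇒ implication holds) = true
[root] true AND true = true
Overall: true → allowed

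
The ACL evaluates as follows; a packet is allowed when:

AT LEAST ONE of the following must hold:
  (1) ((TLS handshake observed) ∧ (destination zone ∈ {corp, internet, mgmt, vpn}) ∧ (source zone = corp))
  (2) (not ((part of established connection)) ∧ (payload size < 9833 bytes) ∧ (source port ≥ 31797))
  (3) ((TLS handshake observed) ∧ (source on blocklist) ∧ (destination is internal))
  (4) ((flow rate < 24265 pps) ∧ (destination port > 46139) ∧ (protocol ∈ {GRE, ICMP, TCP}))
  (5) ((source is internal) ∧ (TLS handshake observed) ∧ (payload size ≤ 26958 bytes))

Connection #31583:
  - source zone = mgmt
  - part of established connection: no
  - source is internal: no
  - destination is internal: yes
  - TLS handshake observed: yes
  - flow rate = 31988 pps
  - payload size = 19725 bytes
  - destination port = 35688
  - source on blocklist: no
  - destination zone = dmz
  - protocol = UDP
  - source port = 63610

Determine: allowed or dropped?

Dropped

Atomic conditions:
  TLS handshake observed: yes → true
  destination zone ∈ {corp, internet, mgmt, vpn}: dmz is not in the set → false
  source zone = corp: mgmt == corp is false
  part of established connection: no → false
  payload size < 9833 bytes: 19725 < 9833 is false
  source port ≥ 31797: 63610 ≥ 31797 is true
  source on blocklist: no → false
  destination is internal: yes → true
  flow rate < 24265 pps: 31988 < 24265 is false
  destination port > 46139: 35688 > 46139 is false
  protocol ∈ {GRE, ICMP, TCP}: UDP is not in the set → false
  source is internal: no → false
  payload size ≤ 26958 bytes: 19725 ≤ 26958 is true
Combine:
[1] true AND false AND false = false
[2.1] NOT false = true
[2] true AND false AND true = false
[3] true AND false AND true = false
[4] false AND false AND false = false
[5] false AND true AND true = false
[root] false OR false OR false OR false OR false = false
Overall: false → dropped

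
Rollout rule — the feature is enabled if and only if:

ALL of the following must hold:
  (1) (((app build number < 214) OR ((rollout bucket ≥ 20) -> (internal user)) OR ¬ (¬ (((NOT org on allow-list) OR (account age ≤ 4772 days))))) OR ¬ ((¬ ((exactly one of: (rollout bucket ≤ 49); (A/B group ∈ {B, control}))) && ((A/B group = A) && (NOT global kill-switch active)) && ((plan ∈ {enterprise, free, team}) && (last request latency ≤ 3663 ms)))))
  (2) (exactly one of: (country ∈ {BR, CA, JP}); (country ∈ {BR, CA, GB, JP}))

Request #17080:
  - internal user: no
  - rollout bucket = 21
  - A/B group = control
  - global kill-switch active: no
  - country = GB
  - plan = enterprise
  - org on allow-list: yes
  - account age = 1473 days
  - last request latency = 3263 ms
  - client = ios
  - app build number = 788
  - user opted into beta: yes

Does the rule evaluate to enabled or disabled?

Atomic conditions:
  app build number < 214: 788 < 214 is false
  rollout bucket ≥ 20: 21 ≥ 20 is true
  internal user: no → false
  NOT org on allow-list: yes → false
  account age ≤ 4772 days: 1473 ≤ 4772 is true
  rollout bucket ≤ 49: 21 ≤ 49 is true
  A/B group ∈ {B, control}: control is in the set → true
  A/B group = A: control == A is false
  NOT global kill-switch active: no → true
  plan ∈ {enterprise, free, team}: enterprise is in the set → true
  last request latency ≤ 3663 ms: 3263 ≤ 3663 is true
  country ∈ {BR, CA, JP}: GB is not in the set → false
  country ∈ {BR, CA, GB, JP}: GB is in the set → true
Combine:
[1.1.2] true → false = false
[1.1.3.1.1] false OR true = true
[1.1.3.1] NOT true = false
[1.1.3] NOT false = true
[1.1] false OR false OR true = true
[1.2.1.1.1] exactly-one(true, true) = false
[1.2.1.1] NOT false = true
[1.2.1.2] false AND true = false
[1.2.1.3] true AND true = true
[1.2.1] true AND false AND true = false
[1.2] NOT false = true
[1] true OR true = true
[2] exactly-one(false, true) = true
[root] true AND true = true
Overall: true → enabled

Enabled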